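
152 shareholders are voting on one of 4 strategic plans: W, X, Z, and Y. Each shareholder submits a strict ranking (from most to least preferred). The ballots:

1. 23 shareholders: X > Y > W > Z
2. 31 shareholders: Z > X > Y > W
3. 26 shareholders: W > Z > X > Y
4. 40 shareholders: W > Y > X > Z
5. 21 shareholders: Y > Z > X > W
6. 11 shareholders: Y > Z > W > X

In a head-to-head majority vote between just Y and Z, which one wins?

Voters preferring Y to Z: 95; preferring Z to Y: 57.
Y wins the head-to-head.

Y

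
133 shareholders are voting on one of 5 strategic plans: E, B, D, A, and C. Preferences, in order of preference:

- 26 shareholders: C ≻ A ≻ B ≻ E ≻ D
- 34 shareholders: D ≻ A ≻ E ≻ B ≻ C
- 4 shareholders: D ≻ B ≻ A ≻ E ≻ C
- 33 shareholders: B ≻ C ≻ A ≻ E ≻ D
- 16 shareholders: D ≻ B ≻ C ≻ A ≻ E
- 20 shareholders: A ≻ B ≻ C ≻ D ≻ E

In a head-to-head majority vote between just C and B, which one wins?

Voters preferring C to B: 26; preferring B to C: 107.
B wins the head-to-head.

B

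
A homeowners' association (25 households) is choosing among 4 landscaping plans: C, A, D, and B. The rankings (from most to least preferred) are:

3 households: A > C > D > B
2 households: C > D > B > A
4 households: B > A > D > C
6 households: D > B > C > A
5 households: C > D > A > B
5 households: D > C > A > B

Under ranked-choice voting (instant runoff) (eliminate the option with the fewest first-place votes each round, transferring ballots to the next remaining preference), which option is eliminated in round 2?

B

Round 1: C 7, A 3, D 11, B 4. Eliminate A.
Round 2: C 10, D 11, B 4. Eliminate B.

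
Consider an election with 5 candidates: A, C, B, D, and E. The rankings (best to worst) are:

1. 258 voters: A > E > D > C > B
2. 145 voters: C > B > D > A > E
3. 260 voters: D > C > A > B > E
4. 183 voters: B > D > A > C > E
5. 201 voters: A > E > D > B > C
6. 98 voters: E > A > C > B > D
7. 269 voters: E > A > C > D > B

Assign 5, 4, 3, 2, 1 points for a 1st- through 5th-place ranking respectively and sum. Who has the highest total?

A

A: 258·5 + 145·2 + 260·3 + 183·3 + 201·5 + 98·4 + 269·4 = 5382
C: 258·2 + 145·5 + 260·4 + 183·2 + 201·1 + 98·3 + 269·3 = 3949
B: 258·1 + 145·4 + 260·2 + 183·5 + 201·2 + 98·2 + 269·1 = 3140
D: 258·3 + 145·3 + 260·5 + 183·4 + 201·3 + 98·1 + 269·2 = 4480
E: 258·4 + 145·1 + 260·1 + 183·1 + 201·4 + 98·5 + 269·5 = 4259
A has the highest Borda score (5382).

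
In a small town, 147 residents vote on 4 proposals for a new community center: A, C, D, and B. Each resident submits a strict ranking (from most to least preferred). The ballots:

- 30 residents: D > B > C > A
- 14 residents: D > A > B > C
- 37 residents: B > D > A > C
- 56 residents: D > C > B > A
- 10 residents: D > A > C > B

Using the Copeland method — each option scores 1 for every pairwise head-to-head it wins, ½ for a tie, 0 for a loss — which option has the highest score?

D

A: loses to C, D, and B → score 0.
C: beats A; loses to D and B → score 1.
D: beats A, C, and B → score 3.
B: beats A and C; loses to D → score 2.
D has the best pairwise record.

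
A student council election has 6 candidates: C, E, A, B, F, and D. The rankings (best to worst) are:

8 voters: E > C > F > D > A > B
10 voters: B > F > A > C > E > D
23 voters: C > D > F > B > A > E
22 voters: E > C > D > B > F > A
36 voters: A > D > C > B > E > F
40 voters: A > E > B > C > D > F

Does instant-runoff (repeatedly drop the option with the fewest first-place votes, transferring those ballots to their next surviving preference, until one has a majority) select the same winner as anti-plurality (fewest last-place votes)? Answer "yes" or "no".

Instant-runoff — R1 C 23, E 30, A 76, B 10, F 0, D 0 (A winner). Winner: A.
Anti-plurality — last-place votes: C 0, E 23, A 22, B 8, F 76, D 10. Winner: C.
The two methods disagree.

no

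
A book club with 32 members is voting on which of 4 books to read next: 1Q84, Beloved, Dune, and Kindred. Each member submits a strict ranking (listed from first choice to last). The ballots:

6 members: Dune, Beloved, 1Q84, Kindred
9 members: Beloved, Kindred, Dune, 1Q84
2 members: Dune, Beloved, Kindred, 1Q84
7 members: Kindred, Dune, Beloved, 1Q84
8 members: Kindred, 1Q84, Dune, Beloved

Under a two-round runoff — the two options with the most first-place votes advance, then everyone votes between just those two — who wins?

Round 1 first-place votes: 1Q84 0, Beloved 9, Dune 8, Kindred 15.
Kindred and Beloved advance.
Runoff: Kindred is preferred to Beloved by 15 voters; Beloved by 17.
Beloved wins the runoff.

Beloved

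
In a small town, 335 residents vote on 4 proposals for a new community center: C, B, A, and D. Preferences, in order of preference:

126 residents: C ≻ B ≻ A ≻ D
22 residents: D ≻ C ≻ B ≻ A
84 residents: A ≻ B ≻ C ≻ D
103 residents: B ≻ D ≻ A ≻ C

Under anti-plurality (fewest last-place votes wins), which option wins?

B

Last-place votes: C 103, B 0, A 22, D 210.
B is ranked last by the fewest voters, so B wins.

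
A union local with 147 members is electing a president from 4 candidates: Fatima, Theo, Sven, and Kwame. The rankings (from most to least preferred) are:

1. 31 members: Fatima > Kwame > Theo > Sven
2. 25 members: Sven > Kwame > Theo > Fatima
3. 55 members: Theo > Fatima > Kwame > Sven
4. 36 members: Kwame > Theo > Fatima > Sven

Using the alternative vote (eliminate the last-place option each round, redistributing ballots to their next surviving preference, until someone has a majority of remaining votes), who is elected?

Kwame

Round 1: Fatima 31, Theo 55, Sven 25, Kwame 36. Eliminate Sven.
Round 2: Fatima 31, Theo 55, Kwame 61. Eliminate Fatima.
Round 3: Theo 55, Kwame 92. Kwame has a majority.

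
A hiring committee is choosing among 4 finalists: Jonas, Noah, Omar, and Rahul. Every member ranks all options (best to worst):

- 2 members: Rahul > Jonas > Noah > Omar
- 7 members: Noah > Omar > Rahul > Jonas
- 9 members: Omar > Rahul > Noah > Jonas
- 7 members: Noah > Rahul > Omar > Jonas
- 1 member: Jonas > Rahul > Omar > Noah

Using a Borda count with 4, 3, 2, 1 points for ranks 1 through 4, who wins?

Noah

Jonas: 2·3 + 7·1 + 9·1 + 7·1 + 1·4 = 33
Noah: 2·2 + 7·4 + 9·2 + 7·4 + 1·1 = 79
Omar: 2·1 + 7·3 + 9·4 + 7·2 + 1·2 = 75
Rahul: 2·4 + 7·2 + 9·3 + 7·3 + 1·3 = 73
Noah has the highest Borda score (79).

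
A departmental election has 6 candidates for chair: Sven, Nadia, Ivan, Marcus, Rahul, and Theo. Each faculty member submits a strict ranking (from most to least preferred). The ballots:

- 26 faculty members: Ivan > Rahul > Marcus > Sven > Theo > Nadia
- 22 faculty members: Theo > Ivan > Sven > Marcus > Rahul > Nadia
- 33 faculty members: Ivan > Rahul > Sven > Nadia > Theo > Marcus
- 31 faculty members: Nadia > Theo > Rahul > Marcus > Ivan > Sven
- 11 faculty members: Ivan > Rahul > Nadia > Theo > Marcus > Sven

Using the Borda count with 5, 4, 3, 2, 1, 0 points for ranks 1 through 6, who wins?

Sven: 26·2 + 22·3 + 33·3 + 31·0 + 11·0 = 217
Nadia: 26·0 + 22·0 + 33·2 + 31·5 + 11·3 = 254
Ivan: 26·5 + 22·4 + 33·5 + 31·1 + 11·5 = 469
Marcus: 26·3 + 22·2 + 33·0 + 31·2 + 11·1 = 195
Rahul: 26·4 + 22·1 + 33·4 + 31·3 + 11·4 = 395
Theo: 26·1 + 22·5 + 33·1 + 31·4 + 11·2 = 315
Ivan has the highest Borda score (469).

Ivan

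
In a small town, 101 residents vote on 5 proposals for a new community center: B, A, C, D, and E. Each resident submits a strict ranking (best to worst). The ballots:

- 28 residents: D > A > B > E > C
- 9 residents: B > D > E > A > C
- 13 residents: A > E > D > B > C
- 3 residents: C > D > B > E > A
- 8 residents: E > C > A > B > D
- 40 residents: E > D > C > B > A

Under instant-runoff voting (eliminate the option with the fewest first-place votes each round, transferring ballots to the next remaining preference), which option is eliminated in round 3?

Round 1: B 9, A 13, C 3, D 28, E 48. Eliminate C.
Round 2: B 9, A 13, D 31, E 48. Eliminate B.
Round 3: A 13, D 40, E 48. Eliminate A.

A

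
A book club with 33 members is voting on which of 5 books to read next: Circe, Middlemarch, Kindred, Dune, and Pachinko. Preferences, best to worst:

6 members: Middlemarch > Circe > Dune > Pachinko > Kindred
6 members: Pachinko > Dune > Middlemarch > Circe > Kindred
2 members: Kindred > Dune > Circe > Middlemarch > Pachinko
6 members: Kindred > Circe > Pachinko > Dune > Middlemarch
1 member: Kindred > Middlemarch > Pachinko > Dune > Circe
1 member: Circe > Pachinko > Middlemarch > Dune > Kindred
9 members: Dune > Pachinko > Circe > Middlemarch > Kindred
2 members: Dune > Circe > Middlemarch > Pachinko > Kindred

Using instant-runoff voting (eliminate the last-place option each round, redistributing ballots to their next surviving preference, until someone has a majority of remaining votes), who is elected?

Round 1: Circe 1, Middlemarch 6, Kindred 9, Dune 11, Pachinko 6. Eliminate Circe.
Round 2: Middlemarch 6, Kindred 9, Dune 11, Pachinko 7. Eliminate Middlemarch.
Round 3: Kindred 9, Dune 17, Pachinko 7. Dune has a majority.

Dune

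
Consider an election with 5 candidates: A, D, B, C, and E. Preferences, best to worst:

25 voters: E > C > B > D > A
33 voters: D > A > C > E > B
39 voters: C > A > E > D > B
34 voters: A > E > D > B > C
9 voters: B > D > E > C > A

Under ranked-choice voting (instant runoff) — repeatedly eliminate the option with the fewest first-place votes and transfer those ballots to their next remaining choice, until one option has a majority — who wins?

D

Round 1: A 34, D 33, B 9, C 39, E 25. Eliminate B.
Round 2: A 34, D 42, C 39, E 25. Eliminate E.
Round 3: A 34, D 42, C 64. Eliminate A.
Round 4: D 76, C 64. D has a majority.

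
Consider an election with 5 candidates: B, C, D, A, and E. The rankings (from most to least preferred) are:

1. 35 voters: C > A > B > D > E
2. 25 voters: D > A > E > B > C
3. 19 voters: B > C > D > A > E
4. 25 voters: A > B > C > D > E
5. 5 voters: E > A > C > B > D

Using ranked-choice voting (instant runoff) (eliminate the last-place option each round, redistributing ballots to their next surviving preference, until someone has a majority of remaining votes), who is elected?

A

Round 1: B 19, C 35, D 25, A 25, E 5. Eliminate E.
Round 2: B 19, C 35, D 25, A 30. Eliminate B.
Round 3: C 54, D 25, A 30. Eliminate D.
Round 4: C 54, A 55. A has a majority.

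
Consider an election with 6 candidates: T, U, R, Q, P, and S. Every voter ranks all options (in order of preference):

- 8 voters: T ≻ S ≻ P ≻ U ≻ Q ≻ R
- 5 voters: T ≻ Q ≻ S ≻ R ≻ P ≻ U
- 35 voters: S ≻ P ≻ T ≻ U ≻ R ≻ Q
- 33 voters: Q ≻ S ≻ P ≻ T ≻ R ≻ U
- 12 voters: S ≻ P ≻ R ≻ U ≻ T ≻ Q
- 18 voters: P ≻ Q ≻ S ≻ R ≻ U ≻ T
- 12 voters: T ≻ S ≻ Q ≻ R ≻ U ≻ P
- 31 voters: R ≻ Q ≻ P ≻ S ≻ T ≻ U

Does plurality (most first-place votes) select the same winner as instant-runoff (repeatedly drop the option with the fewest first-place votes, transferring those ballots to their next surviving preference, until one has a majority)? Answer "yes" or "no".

no

Plurality — first-place votes: T 25, U 0, R 31, Q 33, P 18, S 47. Winner: S.
Instant-runoff — R1 T 25, U 0, R 31, Q 33, P 18, S 47 (U out); R2 T 25, R 31, Q 33, P 18, S 47 (P out); R3 T 25, R 31, Q 51, S 47 (T out); R4 R 31, Q 56, S 67 (R out); R5 Q 87, S 67 (Q winner). Winner: Q.
The two methods disagree.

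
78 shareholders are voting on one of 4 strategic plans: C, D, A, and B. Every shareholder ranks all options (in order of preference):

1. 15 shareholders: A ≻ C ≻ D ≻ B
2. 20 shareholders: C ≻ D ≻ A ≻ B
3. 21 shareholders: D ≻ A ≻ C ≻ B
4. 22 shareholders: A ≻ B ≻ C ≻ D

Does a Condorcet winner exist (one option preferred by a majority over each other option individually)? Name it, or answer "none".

none

Checking pairwise contests:
A beats C 58–20.
C beats D 57–21.
D beats A 41–37.
C beats B 56–22.
Every option loses at least one head-to-head, so there is no Condorcet winner.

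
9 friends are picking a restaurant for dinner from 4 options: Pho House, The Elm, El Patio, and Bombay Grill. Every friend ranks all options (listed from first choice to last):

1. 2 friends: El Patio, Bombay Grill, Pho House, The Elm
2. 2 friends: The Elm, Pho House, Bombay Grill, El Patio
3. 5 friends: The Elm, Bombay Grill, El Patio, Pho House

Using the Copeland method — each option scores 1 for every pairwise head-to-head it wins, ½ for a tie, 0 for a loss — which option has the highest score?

The Elm

Pho House: loses to The Elm, El Patio, and Bombay Grill → score 0.
The Elm: beats Pho House, El Patio, and Bombay Grill → score 3.
El Patio: beats Pho House; loses to The Elm and Bombay Grill → score 1.
Bombay Grill: beats Pho House and El Patio; loses to The Elm → score 2.
The Elm has the best pairwise record.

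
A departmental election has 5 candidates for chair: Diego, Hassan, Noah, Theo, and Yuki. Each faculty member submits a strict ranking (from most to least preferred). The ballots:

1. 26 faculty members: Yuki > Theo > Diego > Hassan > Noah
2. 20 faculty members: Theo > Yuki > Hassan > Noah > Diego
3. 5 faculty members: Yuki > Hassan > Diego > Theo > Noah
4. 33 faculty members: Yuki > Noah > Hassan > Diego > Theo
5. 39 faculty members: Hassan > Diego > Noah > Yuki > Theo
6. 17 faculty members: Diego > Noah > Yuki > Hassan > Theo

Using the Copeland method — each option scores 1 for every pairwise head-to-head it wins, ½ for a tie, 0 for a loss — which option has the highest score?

Yuki

Diego: beats Noah and Theo; loses to Hassan and Yuki → score 2.
Hassan: beats Diego, Noah, and Theo; loses to Yuki → score 3.
Noah: beats Theo; loses to Diego, Hassan, and Yuki → score 1.
Theo: loses to Diego, Hassan, Noah, and Yuki → score 0.
Yuki: beats Diego, Hassan, Noah, and Theo → score 4.
Yuki has the best pairwise record.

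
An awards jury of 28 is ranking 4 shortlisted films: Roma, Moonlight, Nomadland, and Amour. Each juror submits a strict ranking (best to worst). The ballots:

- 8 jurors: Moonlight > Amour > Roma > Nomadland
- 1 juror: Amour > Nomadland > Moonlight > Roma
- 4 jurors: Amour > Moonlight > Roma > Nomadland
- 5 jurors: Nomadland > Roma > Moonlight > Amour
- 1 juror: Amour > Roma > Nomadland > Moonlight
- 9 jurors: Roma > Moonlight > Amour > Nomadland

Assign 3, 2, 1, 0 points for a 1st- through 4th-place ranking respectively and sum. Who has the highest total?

Roma: 8·1 + 1·0 + 4·1 + 5·2 + 1·2 + 9·3 = 51
Moonlight: 8·3 + 1·1 + 4·2 + 5·1 + 1·0 + 9·2 = 56
Nomadland: 8·0 + 1·2 + 4·0 + 5·3 + 1·1 + 9·0 = 18
Amour: 8·2 + 1·3 + 4·3 + 5·0 + 1·3 + 9·1 = 43
Moonlight has the highest Borda score (56).

Moonlight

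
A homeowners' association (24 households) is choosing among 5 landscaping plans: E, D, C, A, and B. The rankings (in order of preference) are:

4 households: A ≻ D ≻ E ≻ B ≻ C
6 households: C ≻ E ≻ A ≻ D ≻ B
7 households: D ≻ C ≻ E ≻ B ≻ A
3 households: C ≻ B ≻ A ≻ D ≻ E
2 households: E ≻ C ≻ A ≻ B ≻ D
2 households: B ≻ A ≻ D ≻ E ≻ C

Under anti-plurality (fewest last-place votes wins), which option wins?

Last-place votes: E 3, D 2, C 6, A 7, B 6.
D is ranked last by the fewest voters, so D wins.

D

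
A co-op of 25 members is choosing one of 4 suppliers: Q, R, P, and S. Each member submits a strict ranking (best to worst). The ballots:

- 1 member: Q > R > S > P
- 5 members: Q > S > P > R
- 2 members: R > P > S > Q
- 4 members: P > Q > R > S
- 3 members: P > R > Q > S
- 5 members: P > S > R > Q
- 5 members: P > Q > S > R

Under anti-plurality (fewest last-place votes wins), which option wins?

Last-place votes: Q 7, R 10, P 1, S 7.
P is ranked last by the fewest voters, so P wins.

P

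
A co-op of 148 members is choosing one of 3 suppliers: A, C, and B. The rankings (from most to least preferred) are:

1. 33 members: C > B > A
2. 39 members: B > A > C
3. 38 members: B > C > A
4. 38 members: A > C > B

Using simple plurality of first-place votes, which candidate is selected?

First-place votes: A 38, C 33, B 77.
B has the most first-place votes.

B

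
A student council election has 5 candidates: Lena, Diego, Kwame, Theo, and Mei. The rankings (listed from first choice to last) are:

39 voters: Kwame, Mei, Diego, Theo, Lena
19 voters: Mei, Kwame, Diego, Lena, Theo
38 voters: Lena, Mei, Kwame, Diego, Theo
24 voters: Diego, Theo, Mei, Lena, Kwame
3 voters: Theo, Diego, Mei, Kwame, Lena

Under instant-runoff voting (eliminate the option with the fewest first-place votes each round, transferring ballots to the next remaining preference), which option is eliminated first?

Round 1: Lena 38, Diego 24, Kwame 39, Theo 3, Mei 19. Eliminate Theo.

Theo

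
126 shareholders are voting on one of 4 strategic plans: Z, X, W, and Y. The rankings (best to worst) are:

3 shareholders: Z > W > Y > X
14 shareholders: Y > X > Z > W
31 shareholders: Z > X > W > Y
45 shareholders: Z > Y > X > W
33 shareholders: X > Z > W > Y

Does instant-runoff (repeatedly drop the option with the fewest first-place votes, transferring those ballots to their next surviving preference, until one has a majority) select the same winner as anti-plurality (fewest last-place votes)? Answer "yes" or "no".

Instant-runoff — R1 Z 79, X 33, W 0, Y 14 (Z winner). Winner: Z.
Anti-plurality — last-place votes: Z 0, X 3, W 59, Y 64. Winner: Z.
The two methods agree.

yes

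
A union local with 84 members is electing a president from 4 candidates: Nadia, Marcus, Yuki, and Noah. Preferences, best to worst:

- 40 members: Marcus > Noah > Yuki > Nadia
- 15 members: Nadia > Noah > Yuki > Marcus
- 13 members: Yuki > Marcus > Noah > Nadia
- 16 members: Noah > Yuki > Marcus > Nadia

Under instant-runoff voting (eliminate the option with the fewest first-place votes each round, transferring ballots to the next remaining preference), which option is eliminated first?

Yuki

Round 1: Nadia 15, Marcus 40, Yuki 13, Noah 16. Eliminate Yuki.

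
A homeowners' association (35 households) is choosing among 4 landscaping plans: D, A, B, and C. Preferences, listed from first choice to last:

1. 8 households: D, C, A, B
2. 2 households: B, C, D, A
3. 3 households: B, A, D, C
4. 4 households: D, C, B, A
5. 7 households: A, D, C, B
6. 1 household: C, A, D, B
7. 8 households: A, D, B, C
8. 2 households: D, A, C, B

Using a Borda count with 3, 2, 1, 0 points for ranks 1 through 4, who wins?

D

D: 8·3 + 2·1 + 3·1 + 4·3 + 7·2 + 1·1 + 8·2 + 2·3 = 78
A: 8·1 + 2·0 + 3·2 + 4·0 + 7·3 + 1·2 + 8·3 + 2·2 = 65
B: 8·0 + 2·3 + 3·3 + 4·1 + 7·0 + 1·0 + 8·1 + 2·0 = 27
C: 8·2 + 2·2 + 3·0 + 4·2 + 7·1 + 1·3 + 8·0 + 2·1 = 40
D has the highest Borda score (78).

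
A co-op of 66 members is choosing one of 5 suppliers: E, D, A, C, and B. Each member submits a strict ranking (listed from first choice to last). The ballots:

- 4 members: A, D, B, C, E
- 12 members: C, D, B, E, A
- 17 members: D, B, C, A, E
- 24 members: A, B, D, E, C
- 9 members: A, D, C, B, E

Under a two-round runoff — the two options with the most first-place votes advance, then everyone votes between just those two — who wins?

A

Round 1 first-place votes: E 0, D 17, A 37, C 12, B 0.
A and D advance.
Runoff: A is preferred to D by 37 voters; D by 29.
A wins the runoff.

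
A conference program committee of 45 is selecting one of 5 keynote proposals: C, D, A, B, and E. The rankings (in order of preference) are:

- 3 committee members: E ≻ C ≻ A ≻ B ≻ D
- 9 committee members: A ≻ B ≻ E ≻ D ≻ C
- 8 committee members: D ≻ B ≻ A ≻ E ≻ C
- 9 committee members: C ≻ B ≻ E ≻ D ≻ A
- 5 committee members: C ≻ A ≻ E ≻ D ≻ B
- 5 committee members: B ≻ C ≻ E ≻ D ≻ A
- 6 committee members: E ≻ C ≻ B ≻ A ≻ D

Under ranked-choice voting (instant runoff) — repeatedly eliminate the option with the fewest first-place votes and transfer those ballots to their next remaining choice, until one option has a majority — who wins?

Round 1: C 14, D 8, A 9, B 5, E 9. Eliminate B.
Round 2: C 19, D 8, A 9, E 9. Eliminate D.
Round 3: C 19, A 17, E 9. Eliminate E.
Round 4: C 28, A 17. C has a majority.

C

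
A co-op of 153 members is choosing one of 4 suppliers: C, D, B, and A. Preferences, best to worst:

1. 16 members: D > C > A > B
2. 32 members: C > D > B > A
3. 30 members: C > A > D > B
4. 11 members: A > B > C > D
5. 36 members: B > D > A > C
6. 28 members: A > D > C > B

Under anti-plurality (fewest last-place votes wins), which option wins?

D

Last-place votes: C 36, D 11, B 74, A 32.
D is ranked last by the fewest voters, so D wins.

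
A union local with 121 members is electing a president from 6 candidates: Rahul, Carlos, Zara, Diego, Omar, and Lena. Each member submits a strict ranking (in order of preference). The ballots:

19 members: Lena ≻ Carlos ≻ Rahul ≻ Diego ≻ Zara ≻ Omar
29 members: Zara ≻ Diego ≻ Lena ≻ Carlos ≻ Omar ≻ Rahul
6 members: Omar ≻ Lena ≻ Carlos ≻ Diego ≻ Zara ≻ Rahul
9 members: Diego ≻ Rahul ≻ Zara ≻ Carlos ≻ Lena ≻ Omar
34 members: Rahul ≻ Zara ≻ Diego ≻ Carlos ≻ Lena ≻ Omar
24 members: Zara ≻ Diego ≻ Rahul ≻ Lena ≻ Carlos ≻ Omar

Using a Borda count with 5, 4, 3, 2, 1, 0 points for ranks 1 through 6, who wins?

Rahul: 19·3 + 29·0 + 6·0 + 9·4 + 34·5 + 24·3 = 335
Carlos: 19·4 + 29·2 + 6·3 + 9·2 + 34·2 + 24·1 = 262
Zara: 19·1 + 29·5 + 6·1 + 9·3 + 34·4 + 24·5 = 453
Diego: 19·2 + 29·4 + 6·2 + 9·5 + 34·3 + 24·4 = 409
Omar: 19·0 + 29·1 + 6·5 + 9·0 + 34·0 + 24·0 = 59
Lena: 19·5 + 29·3 + 6·4 + 9·1 + 34·1 + 24·2 = 297
Zara has the highest Borda score (453).

Zara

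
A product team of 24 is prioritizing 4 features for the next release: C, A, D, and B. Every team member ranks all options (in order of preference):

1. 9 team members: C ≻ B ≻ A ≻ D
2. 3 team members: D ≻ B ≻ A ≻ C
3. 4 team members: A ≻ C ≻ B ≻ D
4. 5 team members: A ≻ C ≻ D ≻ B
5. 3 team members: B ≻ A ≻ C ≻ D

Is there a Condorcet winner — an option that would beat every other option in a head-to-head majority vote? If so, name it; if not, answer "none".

Checking pairwise contests:
A beats C 15–9.
B beats A 15–9.
C beats D 21–3.
C beats B 18–6.
Every option loses at least one head-to-head, so there is no Condorcet winner.

none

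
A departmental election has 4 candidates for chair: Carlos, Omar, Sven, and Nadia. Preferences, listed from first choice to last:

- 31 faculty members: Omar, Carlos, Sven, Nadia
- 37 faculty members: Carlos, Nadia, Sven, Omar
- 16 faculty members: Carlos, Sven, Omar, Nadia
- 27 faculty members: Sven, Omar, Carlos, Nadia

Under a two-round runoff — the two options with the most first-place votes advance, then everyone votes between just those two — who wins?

Omar

Round 1 first-place votes: Carlos 53, Omar 31, Sven 27, Nadia 0.
Carlos and Omar advance.
Runoff: Carlos is preferred to Omar by 53 voters; Omar by 58.
Omar wins the runoff.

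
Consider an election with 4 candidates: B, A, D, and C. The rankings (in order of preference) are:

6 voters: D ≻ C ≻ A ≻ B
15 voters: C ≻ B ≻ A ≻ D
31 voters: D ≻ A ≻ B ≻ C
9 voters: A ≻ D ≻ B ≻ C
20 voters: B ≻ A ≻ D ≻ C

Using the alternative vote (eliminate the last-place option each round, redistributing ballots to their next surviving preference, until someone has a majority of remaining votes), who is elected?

Round 1: B 20, A 9, D 37, C 15. Eliminate A.
Round 2: B 20, D 46, C 15. D has a majority.

D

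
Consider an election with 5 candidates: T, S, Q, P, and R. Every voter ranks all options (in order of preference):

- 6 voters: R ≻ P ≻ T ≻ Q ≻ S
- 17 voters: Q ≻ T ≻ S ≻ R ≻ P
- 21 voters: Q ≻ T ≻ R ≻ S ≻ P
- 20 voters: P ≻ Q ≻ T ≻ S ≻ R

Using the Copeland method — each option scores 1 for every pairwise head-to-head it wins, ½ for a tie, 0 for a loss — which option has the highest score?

Q

T: beats S, P, and R; loses to Q → score 3.
S: beats P and R; loses to T and Q → score 2.
Q: beats T, S, P, and R → score 4.
P: loses to T, S, Q, and R → score 0.
R: beats P; loses to T, S, and Q → score 1.
Q has the best pairwise record.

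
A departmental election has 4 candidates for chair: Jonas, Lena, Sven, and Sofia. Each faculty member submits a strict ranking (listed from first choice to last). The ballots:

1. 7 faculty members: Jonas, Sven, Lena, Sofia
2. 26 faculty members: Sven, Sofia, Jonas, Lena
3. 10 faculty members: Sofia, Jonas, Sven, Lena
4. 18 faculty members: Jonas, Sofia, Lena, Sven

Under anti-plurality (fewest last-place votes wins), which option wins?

Jonas

Last-place votes: Jonas 0, Lena 36, Sven 18, Sofia 7.
Jonas is ranked last by the fewest voters, so Jonas wins.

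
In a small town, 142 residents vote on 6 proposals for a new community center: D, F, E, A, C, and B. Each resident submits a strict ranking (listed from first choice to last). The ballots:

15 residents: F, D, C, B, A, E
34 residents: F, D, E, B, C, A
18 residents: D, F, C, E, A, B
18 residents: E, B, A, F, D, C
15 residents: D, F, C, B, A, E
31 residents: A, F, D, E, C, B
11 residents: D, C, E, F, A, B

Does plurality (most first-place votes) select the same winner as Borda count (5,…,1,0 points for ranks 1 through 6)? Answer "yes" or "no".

yes

Plurality — first-place votes: D 44, F 49, E 18, A 31, C 0, B 0. Winner: F.
Borda — scores: D 527, F 559, E 323, A 268, C 253, B 200. Winner: F.
The two methods agree.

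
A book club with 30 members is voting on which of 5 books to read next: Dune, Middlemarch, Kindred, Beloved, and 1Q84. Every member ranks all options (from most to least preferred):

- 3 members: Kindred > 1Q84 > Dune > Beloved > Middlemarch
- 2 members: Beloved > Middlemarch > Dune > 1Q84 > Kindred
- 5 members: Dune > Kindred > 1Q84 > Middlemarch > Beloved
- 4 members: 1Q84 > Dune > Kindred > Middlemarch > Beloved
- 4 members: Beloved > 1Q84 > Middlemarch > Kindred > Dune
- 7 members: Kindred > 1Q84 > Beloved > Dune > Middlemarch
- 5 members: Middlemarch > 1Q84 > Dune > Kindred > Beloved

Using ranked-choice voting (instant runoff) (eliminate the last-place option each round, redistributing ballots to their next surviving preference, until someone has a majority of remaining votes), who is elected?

Round 1: Dune 5, Middlemarch 5, Kindred 10, Beloved 6, 1Q84 4. Eliminate 1Q84.
Round 2: Dune 9, Middlemarch 5, Kindred 10, Beloved 6. Eliminate Middlemarch.
Round 3: Dune 14, Kindred 10, Beloved 6. Eliminate Beloved.
Round 4: Dune 16, Kindred 14. Dune has a majority.

Dune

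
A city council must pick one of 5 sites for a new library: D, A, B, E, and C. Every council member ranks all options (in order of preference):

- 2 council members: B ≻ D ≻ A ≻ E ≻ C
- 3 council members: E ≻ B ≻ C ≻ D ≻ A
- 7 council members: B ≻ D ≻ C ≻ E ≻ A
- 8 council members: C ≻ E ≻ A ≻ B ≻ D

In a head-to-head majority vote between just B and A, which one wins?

Voters preferring B to A: 12; preferring A to B: 8.
B wins the head-to-head.

B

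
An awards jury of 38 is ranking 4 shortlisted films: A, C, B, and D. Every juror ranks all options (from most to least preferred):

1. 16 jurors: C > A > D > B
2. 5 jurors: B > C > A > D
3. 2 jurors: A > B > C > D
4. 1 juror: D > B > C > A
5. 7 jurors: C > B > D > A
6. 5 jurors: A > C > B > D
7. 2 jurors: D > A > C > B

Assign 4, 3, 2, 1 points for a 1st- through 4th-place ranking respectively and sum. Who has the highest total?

C

A: 16·3 + 5·2 + 2·4 + 1·1 + 7·1 + 5·4 + 2·3 = 100
C: 16·4 + 5·3 + 2·2 + 1·2 + 7·4 + 5·3 + 2·2 = 132
B: 16·1 + 5·4 + 2·3 + 1·3 + 7·3 + 5·2 + 2·1 = 78
D: 16·2 + 5·1 + 2·1 + 1·4 + 7·2 + 5·1 + 2·4 = 70
C has the highest Borda score (132).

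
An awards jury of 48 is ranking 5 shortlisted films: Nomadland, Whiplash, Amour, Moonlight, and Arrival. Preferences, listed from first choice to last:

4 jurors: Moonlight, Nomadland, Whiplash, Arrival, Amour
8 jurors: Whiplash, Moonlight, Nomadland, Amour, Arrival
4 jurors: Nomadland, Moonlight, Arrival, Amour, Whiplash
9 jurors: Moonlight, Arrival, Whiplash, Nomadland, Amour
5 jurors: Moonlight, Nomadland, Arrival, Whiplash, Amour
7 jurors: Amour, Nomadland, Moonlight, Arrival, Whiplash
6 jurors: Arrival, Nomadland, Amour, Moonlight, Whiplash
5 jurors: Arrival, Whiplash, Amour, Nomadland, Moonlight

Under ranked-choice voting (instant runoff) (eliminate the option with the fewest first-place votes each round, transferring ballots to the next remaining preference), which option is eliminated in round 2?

Round 1: Nomadland 4, Whiplash 8, Amour 7, Moonlight 18, Arrival 11. Eliminate Nomadland.
Round 2: Whiplash 8, Amour 7, Moonlight 22, Arrival 11. Eliminate Amour.

Amour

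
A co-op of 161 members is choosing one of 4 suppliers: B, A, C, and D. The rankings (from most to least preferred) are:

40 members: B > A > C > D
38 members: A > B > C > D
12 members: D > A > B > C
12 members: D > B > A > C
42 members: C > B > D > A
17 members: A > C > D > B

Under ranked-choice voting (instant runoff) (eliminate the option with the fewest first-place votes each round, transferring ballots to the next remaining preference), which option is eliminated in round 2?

Round 1: B 40, A 55, C 42, D 24. Eliminate D.
Round 2: B 52, A 67, C 42. Eliminate C.

C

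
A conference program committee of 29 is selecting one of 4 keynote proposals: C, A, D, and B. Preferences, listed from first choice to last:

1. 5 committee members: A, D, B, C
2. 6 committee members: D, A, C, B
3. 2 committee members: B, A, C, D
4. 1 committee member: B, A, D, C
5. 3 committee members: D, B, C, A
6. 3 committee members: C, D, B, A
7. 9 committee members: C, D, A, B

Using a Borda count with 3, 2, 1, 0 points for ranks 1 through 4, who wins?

D

C: 5·0 + 6·1 + 2·1 + 1·0 + 3·1 + 3·3 + 9·3 = 47
A: 5·3 + 6·2 + 2·2 + 1·2 + 3·0 + 3·0 + 9·1 = 42
D: 5·2 + 6·3 + 2·0 + 1·1 + 3·3 + 3·2 + 9·2 = 62
B: 5·1 + 6·0 + 2·3 + 1·3 + 3·2 + 3·1 + 9·0 = 23
D has the highest Borda score (62).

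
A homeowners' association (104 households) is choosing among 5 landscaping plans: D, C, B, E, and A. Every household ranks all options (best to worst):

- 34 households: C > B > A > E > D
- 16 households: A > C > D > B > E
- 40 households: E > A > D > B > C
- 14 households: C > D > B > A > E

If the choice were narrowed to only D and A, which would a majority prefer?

A

Voters preferring D to A: 14; preferring A to D: 90.
A wins the head-to-head.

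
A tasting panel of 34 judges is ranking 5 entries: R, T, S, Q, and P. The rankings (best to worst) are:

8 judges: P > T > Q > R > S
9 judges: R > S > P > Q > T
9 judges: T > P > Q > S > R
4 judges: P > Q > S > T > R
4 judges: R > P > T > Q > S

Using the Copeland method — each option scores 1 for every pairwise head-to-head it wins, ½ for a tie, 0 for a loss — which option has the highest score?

R: beats S; loses to T, Q, and P → score 1.
T: beats R, S, and Q; loses to P → score 3.
S: loses to R, T, Q, and P → score 0.
Q: beats R and S; loses to T and P → score 2.
P: beats R, T, S, and Q → score 4.
P has the best pairwise record.

P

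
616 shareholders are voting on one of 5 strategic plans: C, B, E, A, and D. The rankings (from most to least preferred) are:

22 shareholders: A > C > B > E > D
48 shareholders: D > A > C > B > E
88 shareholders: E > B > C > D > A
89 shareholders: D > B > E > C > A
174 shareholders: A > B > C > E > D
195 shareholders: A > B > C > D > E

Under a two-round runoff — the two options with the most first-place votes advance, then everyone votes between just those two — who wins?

A

Round 1 first-place votes: C 0, B 0, E 88, A 391, D 137.
A and D advance.
Runoff: A is preferred to D by 391 voters; D by 225.
A wins the runoff.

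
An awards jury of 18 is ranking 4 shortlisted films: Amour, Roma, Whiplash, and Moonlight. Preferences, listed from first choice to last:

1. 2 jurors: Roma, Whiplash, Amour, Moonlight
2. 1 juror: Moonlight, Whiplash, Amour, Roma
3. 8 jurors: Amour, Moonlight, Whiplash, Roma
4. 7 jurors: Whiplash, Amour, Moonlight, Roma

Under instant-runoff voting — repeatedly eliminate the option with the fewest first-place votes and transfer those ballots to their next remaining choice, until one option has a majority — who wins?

Round 1: Amour 8, Roma 2, Whiplash 7, Moonlight 1. Eliminate Moonlight.
Round 2: Amour 8, Roma 2, Whiplash 8. Eliminate Roma.
Round 3: Amour 8, Whiplash 10. Whiplash has a majority.

Whiplash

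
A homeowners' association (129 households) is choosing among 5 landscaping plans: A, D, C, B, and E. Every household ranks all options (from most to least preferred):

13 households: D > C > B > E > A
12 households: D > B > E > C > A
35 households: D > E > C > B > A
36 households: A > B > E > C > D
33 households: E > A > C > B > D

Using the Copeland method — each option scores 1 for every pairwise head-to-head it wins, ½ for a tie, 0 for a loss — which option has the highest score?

A: beats D, C, and B; loses to E → score 3.
D: loses to A, C, B, and E → score 0.
C: beats D and B; loses to A and E → score 2.
B: beats D; loses to A, C, and E → score 1.
E: beats A, D, C, and B → score 4.
E has the best pairwise record.

E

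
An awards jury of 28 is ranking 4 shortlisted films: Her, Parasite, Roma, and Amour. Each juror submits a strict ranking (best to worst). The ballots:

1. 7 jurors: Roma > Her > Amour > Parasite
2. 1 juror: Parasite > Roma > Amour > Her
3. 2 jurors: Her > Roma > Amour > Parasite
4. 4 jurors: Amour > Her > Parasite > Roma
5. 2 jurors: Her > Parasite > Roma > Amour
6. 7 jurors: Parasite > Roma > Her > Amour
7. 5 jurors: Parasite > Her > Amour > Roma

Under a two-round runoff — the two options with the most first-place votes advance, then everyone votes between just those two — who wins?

Round 1 first-place votes: Her 4, Parasite 13, Roma 7, Amour 4.
Parasite and Roma advance.
Runoff: Parasite is preferred to Roma by 19 voters; Roma by 9.
Parasite wins the runoff.

Parasite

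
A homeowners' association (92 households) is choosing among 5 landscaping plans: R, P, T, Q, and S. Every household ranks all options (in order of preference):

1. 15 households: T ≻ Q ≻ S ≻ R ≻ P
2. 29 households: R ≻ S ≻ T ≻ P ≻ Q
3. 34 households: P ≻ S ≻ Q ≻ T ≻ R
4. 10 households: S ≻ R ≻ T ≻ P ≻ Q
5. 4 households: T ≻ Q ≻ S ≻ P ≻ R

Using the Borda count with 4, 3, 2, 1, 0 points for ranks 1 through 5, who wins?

S

R: 15·1 + 29·4 + 34·0 + 10·3 + 4·0 = 161
P: 15·0 + 29·1 + 34·4 + 10·1 + 4·1 = 179
T: 15·4 + 29·2 + 34·1 + 10·2 + 4·4 = 188
Q: 15·3 + 29·0 + 34·2 + 10·0 + 4·3 = 125
S: 15·2 + 29·3 + 34·3 + 10·4 + 4·2 = 267
S has the highest Borda score (267).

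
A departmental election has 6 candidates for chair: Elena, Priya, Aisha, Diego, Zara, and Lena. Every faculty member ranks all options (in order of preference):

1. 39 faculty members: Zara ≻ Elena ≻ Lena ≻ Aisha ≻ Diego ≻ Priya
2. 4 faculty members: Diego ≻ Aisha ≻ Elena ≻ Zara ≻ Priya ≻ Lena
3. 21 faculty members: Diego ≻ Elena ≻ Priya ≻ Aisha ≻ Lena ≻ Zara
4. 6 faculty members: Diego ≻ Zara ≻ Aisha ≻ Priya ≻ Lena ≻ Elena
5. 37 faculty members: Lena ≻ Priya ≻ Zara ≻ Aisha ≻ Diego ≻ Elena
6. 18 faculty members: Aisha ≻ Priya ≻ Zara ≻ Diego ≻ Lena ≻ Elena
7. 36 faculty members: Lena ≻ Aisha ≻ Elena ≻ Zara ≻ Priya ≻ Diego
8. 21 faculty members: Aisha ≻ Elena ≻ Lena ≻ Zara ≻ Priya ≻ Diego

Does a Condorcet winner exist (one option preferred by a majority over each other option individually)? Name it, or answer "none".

Lena vs Elena: 97–85 for Lena.
Lena vs Priya: 133–49 for Lena.
Lena vs Aisha: 112–70 for Lena.
Lena vs Diego: 133–49 for Lena.
Lena vs Zara: 115–67 for Lena.
Lena beats every other option head-to-head.

Lena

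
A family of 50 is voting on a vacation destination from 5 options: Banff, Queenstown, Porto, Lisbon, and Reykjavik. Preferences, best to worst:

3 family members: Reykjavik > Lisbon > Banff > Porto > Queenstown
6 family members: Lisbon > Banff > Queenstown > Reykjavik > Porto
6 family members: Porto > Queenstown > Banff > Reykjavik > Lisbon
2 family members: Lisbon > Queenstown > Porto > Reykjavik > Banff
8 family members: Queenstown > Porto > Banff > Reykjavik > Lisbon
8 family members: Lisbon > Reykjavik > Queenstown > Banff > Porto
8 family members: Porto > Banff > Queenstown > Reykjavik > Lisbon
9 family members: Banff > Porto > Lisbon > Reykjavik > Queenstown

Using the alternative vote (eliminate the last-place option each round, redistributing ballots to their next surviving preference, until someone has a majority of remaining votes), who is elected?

Porto

Round 1: Banff 9, Queenstown 8, Porto 14, Lisbon 16, Reykjavik 3. Eliminate Reykjavik.
Round 2: Banff 9, Queenstown 8, Porto 14, Lisbon 19. Eliminate Queenstown.
Round 3: Banff 9, Porto 22, Lisbon 19. Eliminate Banff.
Round 4: Porto 31, Lisbon 19. Porto has a majority.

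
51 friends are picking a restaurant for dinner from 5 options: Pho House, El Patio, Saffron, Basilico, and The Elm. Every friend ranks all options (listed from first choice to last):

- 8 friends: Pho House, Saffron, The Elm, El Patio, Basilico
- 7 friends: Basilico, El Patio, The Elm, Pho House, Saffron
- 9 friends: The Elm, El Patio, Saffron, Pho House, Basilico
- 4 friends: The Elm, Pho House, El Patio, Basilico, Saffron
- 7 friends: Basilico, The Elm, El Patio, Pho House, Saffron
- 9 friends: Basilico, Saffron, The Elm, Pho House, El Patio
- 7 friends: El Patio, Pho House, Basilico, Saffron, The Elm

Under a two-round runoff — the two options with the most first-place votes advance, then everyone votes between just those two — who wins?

Round 1 first-place votes: Pho House 8, El Patio 7, Saffron 0, Basilico 23, The Elm 13.
Basilico and The Elm advance.
Runoff: Basilico is preferred to The Elm by 30 voters; The Elm by 21.
Basilico wins the runoff.

Basilico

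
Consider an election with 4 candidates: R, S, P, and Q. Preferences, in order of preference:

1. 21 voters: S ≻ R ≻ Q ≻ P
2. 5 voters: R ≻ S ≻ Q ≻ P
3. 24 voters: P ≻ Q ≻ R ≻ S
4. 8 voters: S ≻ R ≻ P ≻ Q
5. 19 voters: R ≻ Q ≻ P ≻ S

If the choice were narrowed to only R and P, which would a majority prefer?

Voters preferring R to P: 53; preferring P to R: 24.
R wins the head-to-head.

R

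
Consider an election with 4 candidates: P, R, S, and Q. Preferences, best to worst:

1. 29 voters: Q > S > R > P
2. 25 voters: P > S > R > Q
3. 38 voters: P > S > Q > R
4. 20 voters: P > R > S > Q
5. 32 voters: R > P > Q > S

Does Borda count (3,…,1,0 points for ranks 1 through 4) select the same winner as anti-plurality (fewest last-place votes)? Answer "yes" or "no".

yes

Borda — scores: P 313, R 190, S 204, Q 157. Winner: P.
Anti-plurality — last-place votes: P 29, R 38, S 32, Q 45. Winner: P.
The two methods agree.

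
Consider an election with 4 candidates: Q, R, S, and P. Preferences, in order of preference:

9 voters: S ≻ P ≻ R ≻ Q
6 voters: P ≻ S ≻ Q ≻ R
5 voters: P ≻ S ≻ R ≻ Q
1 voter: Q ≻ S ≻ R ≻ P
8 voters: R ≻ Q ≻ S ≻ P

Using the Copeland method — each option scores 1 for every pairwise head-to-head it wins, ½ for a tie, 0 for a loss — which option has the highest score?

Q: loses to R, S, and P → score 0.
R: beats Q; loses to S and P → score 1.
S: beats Q, R, and P → score 3.
P: beats Q and R; loses to S → score 2.
S has the best pairwise record.

S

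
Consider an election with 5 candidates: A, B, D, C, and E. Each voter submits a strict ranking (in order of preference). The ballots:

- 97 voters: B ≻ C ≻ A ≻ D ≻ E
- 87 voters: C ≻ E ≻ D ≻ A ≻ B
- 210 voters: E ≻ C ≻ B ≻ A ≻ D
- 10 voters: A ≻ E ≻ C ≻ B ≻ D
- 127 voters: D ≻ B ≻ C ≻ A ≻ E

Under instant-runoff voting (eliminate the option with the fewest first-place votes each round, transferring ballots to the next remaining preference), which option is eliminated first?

A

Round 1: A 10, B 97, D 127, C 87, E 210. Eliminate A.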